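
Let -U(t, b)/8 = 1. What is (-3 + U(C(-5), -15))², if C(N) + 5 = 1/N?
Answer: 121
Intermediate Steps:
C(N) = -5 + 1/N
U(t, b) = -8 (U(t, b) = -8*1 = -8)
(-3 + U(C(-5), -15))² = (-3 - 8)² = (-11)² = 121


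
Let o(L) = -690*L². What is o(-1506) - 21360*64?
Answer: -1566311880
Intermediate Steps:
o(-1506) - 21360*64 = -690*(-1506)² - 21360*64 = -690*2268036 - 1*1367040 = -1564944840 - 1367040 = -1566311880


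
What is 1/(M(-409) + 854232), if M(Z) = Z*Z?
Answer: 1/1021513 ≈ 9.7894e-7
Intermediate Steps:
M(Z) = Z²
1/(M(-409) + 854232) = 1/((-409)² + 854232) = 1/(167281 + 854232) = 1/1021513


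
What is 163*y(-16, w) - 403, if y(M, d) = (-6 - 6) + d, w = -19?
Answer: -5456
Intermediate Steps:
y(M, d) = -12 + d
163*y(-16, w) - 403 = 163*(-12 - 19) - 403 = 163*(-31) - 403 = -5053 - 403 = -5456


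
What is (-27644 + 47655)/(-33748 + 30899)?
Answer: -20011/2849 ≈ -7.0239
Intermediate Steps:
(-27644 + 47655)/(-33748 + 30899) = 20011/(-2849) = 20011*(-1/2849) = -20011/2849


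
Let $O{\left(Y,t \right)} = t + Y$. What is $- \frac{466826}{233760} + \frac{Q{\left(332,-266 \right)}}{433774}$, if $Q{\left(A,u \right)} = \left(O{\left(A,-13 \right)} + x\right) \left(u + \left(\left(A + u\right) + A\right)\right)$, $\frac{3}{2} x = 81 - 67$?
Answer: $- \frac{4371950521}{2304522960} \approx -1.8971$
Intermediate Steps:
$O{\left(Y,t \right)} = Y + t$
$x = \frac{28}{3}$ ($x = \frac{2 \left(81 - 67\right)}{3} = \frac{2}{3} \cdot 14 = \frac{28}{3} \approx 9.3333$)
$Q{\left(A,u \right)} = \left(- \frac{11}{3} + A\right) \left(2 A + 2 u\right)$ ($Q{\left(A,u \right)} = \left(\left(A - 13\right) + \frac{28}{3}\right) \left(u + \left(\left(A + u\right) + A\right)\right) = \left(\left(-13 + A\right) + \frac{28}{3}\right) \left(u + \left(u + 2 A\right)\right) = \left(- \frac{11}{3} + A\right) \left(2 A + 2 u\right)$)
$- \frac{466826}{233760} + \frac{Q{\left(332,-266 \right)}}{433774} = - \frac{466826}{233760} + \frac{2 \cdot 332^{2} - \frac{7304}{3} - - \frac{5852}{3} + 2 \cdot 332 \left(-266\right)}{433774} = \left(-466826\right) \frac{1}{233760} + \left(2 \cdot 110224 - \frac{7304}{3} + \frac{5852}{3} - 176624\right) \frac{1}{433774} = - \frac{233413}{116880} + \left(220448 - \frac{7304}{3} + \frac{5852}{3} - 176624\right) \frac{1}{433774} = - \frac{233413}{116880} + 43340 \cdot \frac{1}{433774} = - \frac{233413}{116880} + \frac{1970}{19717} = - \frac{4371950521}{2304522960}$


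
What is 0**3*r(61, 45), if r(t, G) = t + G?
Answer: 0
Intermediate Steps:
r(t, G) = G + t
0**3*r(61, 45) = 0**3*(45 + 61) = 0*106 = 0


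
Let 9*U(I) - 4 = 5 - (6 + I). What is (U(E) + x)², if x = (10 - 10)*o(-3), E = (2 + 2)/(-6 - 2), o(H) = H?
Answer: 49/324 ≈ 0.15123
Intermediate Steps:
E = -½ (E = 4/(-8) = 4*(-⅛) = -½ ≈ -0.50000)
x = 0 (x = (10 - 10)*(-3) = 0*(-3) = 0)
U(I) = ⅓ - I/9 (U(I) = 4/9 + (5 - (6 + I))/9 = 4/9 + (5 + (-6 - I))/9 = 4/9 + (-1 - I)/9 = 4/9 + (-⅑ - I/9) = ⅓ - I/9)
(U(E) + x)² = ((⅓ - ⅑*(-½)) + 0)² = ((⅓ + 1/18) + 0)² = (7/18 + 0)² = (7/18)² = 49/324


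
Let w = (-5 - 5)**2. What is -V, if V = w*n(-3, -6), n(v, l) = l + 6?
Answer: 0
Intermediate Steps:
n(v, l) = 6 + l
w = 100 (w = (-10)**2 = 100)
V = 0 (V = 100*(6 - 6) = 100*0 = 0)
-V = -1*0 = 0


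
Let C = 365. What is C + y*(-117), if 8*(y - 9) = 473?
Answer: -60845/8 ≈ -7605.6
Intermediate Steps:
y = 545/8 (y = 9 + (⅛)*473 = 9 + 473/8 = 545/8 ≈ 68.125)
C + y*(-117) = 365 + (545/8)*(-117) = 365 - 63765/8 = -60845/8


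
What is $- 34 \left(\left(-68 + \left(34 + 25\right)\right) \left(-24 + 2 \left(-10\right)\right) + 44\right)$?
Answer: $-14960$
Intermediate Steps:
$- 34 \left(\left(-68 + \left(34 + 25\right)\right) \left(-24 + 2 \left(-10\right)\right) + 44\right) = - 34 \left(\left(-68 + 59\right) \left(-24 - 20\right) + 44\right) = - 34 \left(\left(-9\right) \left(-44\right) + 44\right) = - 34 \left(396 + 44\right) = \left(-34\right) 440 = -14960$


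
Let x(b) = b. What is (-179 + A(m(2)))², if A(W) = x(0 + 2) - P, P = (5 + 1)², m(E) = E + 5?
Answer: 45369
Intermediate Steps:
m(E) = 5 + E
P = 36 (P = 6² = 36)
A(W) = -34 (A(W) = (0 + 2) - 1*36 = 2 - 36 = -34)
(-179 + A(m(2)))² = (-179 - 34)² = (-213)² = 45369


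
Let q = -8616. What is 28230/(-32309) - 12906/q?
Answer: 28958379/46395724 ≈ 0.62416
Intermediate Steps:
28230/(-32309) - 12906/q = 28230/(-32309) - 12906/(-8616) = 28230*(-1/32309) - 12906*(-1/8616) = -28230/32309 + 2151/1436 = 28958379/46395724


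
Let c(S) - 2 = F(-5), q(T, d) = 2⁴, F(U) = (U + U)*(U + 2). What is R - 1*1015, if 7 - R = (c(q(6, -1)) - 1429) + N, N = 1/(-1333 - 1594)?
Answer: 1138604/2927 ≈ 389.00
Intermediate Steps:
F(U) = 2*U*(2 + U) (F(U) = (2*U)*(2 + U) = 2*U*(2 + U))
q(T, d) = 16
N = -1/2927 (N = 1/(-2927) = -1/2927 ≈ -0.00034165)
c(S) = 32 (c(S) = 2 + 2*(-5)*(2 - 5) = 2 + 2*(-5)*(-3) = 2 + 30 = 32)
R = 4109509/2927 (R = 7 - ((32 - 1429) - 1/2927) = 7 - (-1397 - 1/2927) = 7 - 1*(-4089020/2927) = 7 + 4089020/2927 = 4109509/2927 ≈ 1404.0)
R - 1*1015 = 4109509/2927 - 1*1015 = 4109509/2927 - 1015 = 1138604/2927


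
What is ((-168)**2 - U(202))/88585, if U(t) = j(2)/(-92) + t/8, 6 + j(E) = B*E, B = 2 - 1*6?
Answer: 2594271/8149820 ≈ 0.31832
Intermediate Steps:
B = -4 (B = 2 - 6 = -4)
j(E) = -6 - 4*E
U(t) = 7/46 + t/8 (U(t) = (-6 - 4*2)/(-92) + t/8 = (-6 - 8)*(-1/92) + t*(1/8) = -14*(-1/92) + t/8 = 7/46 + t/8)
((-168)**2 - U(202))/88585 = ((-168)**2 - (7/46 + (1/8)*202))/88585 = (28224 - (7/46 + 101/4))*(1/88585) = (28224 - 1*2337/92)*(1/88585) = (28224 - 2337/92)*(1/88585) = (2594271/92)*(1/88585) = 2594271/8149820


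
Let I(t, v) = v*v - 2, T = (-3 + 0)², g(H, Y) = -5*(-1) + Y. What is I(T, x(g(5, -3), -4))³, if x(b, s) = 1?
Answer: -1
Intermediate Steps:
g(H, Y) = 5 + Y
T = 9 (T = (-3)² = 9)
I(t, v) = -2 + v² (I(t, v) = v² - 2 = -2 + v²)
I(T, x(g(5, -3), -4))³ = (-2 + 1²)³ = (-2 + 1)³ = (-1)³ = -1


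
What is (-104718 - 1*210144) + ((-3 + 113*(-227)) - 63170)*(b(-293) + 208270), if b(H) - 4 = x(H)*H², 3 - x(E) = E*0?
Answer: -41376399366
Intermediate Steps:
x(E) = 3 (x(E) = 3 - E*0 = 3 - 1*0 = 3 + 0 = 3)
b(H) = 4 + 3*H²
(-104718 - 1*210144) + ((-3 + 113*(-227)) - 63170)*(b(-293) + 208270) = (-104718 - 1*210144) + ((-3 + 113*(-227)) - 63170)*((4 + 3*(-293)²) + 208270) = (-104718 - 210144) + ((-3 - 25651) - 63170)*((4 + 3*85849) + 208270) = -314862 + (-25654 - 63170)*((4 + 257547) + 208270) = -314862 - 88824*(257551 + 208270) = -314862 - 88824*465821 = -314862 - 41376084504 = -41376399366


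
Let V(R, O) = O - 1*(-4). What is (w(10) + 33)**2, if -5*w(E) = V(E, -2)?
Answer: 26569/25 ≈ 1062.8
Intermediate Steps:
V(R, O) = 4 + O (V(R, O) = O + 4 = 4 + O)
w(E) = -2/5 (w(E) = -(4 - 2)/5 = -1/5*2 = -2/5)
(w(10) + 33)**2 = (-2/5 + 33)**2 = (163/5)**2 = 26569/25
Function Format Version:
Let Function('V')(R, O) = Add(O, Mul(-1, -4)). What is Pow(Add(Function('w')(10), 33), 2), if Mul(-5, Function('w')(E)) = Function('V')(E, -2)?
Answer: Rational(26569, 25) ≈ 1062.8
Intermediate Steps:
Function('V')(R, O) = Add(4, O) (Function('V')(R, O) = Add(O, 4) = Add(4, O))
Function('w')(E) = Rational(-2, 5) (Function('w')(E) = Mul(Rational(-1, 5), Add(4, -2)) = Mul(Rational(-1, 5), 2) = Rational(-2, 5))
Pow(Add(Function('w')(10), 33), 2) = Pow(Add(Rational(-2, 5), 33), 2) = Pow(Rational(163, 5), 2) = Rational(26569, 25)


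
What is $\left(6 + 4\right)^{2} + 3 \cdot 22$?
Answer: $166$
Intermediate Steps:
$\left(6 + 4\right)^{2} + 3 \cdot 22 = 10^{2} + 66 = 100 + 66 = 166$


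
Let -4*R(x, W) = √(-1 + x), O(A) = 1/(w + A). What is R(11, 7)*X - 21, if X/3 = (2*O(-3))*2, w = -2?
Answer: -21 + 3*√10/5 ≈ -19.103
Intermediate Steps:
O(A) = 1/(-2 + A)
X = -12/5 (X = 3*((2/(-2 - 3))*2) = 3*((2/(-5))*2) = 3*((2*(-⅕))*2) = 3*(-⅖*2) = 3*(-⅘) = -12/5 ≈ -2.4000)
R(x, W) = -√(-1 + x)/4
R(11, 7)*X - 21 = -√(-1 + 11)/4*(-12/5) - 21 = -√10/4*(-12/5) - 21 = 3*√10/5 - 21 = -21 + 3*√10/5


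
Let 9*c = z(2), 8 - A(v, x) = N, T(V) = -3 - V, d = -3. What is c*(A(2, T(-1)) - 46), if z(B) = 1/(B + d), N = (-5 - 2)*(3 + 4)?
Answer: -11/9 ≈ -1.2222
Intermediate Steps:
N = -49 (N = -7*7 = -49)
A(v, x) = 57 (A(v, x) = 8 - 1*(-49) = 8 + 49 = 57)
z(B) = 1/(-3 + B) (z(B) = 1/(B - 3) = 1/(-3 + B))
c = -1/9 (c = 1/(9*(-3 + 2)) = (1/9)/(-1) = (1/9)*(-1) = -1/9 ≈ -0.11111)
c*(A(2, T(-1)) - 46) = -(57 - 46)/9 = -1/9*11 = -11/9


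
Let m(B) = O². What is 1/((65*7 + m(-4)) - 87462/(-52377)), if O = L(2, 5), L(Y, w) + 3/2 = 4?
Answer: 69836/32328471 ≈ 0.0021602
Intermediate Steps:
L(Y, w) = 5/2 (L(Y, w) = -3/2 + 4 = 5/2)
O = 5/2 ≈ 2.5000
m(B) = 25/4 (m(B) = (5/2)² = 25/4)
1/((65*7 + m(-4)) - 87462/(-52377)) = 1/((65*7 + 25/4) - 87462/(-52377)) = 1/((455 + 25/4) - 87462*(-1/52377)) = 1/(1845/4 + 29154/17459) = 1/(32328471/69836) = 69836/32328471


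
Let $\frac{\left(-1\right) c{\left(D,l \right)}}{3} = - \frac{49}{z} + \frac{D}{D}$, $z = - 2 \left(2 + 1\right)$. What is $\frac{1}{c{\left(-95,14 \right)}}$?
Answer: $- \frac{2}{55} \approx -0.036364$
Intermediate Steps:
$z = -6$ ($z = \left(-2\right) 3 = -6$)
$c{\left(D,l \right)} = - \frac{55}{2}$ ($c{\left(D,l \right)} = - 3 \left(- \frac{49}{-6} + \frac{D}{D}\right) = - 3 \left(\left(-49\right) \left(- \frac{1}{6}\right) + 1\right) = - 3 \left(\frac{49}{6} + 1\right) = \left(-3\right) \frac{55}{6} = - \frac{55}{2}$)
$\frac{1}{c{\left(-95,14 \right)}} = \frac{1}{- \frac{55}{2}} = - \frac{2}{55}$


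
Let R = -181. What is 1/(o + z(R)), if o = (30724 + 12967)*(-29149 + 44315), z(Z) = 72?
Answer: 1/662617778 ≈ 1.5092e-9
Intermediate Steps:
o = 662617706 (o = 43691*15166 = 662617706)
1/(o + z(R)) = 1/(662617706 + 72) = 1/662617778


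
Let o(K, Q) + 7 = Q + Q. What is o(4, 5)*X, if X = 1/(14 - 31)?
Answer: -3/17 ≈ -0.17647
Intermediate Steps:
o(K, Q) = -7 + 2*Q (o(K, Q) = -7 + (Q + Q) = -7 + 2*Q)
X = -1/17 (X = 1/(-17) = -1/17 ≈ -0.058824)
o(4, 5)*X = (-7 + 2*5)*(-1/17) = (-7 + 10)*(-1/17) = 3*(-1/17) = -3/17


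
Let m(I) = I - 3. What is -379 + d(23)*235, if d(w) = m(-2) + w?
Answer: 3851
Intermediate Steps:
m(I) = -3 + I
d(w) = -5 + w (d(w) = (-3 - 2) + w = -5 + w)
-379 + d(23)*235 = -379 + (-5 + 23)*235 = -379 + 18*235 = -379 + 4230 = 3851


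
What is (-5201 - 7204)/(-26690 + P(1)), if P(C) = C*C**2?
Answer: 12405/26689 ≈ 0.46480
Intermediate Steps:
P(C) = C**3
(-5201 - 7204)/(-26690 + P(1)) = (-5201 - 7204)/(-26690 + 1**3) = -12405/(-26690 + 1) = -12405/(-26689) = -12405*(-1/26689) = 12405/26689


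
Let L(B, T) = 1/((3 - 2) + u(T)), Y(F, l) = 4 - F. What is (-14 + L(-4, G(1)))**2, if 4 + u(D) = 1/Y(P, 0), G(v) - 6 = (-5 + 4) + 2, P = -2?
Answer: 59536/289 ≈ 206.01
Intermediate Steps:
G(v) = 7 (G(v) = 6 + ((-5 + 4) + 2) = 6 + (-1 + 2) = 6 + 1 = 7)
u(D) = -23/6 (u(D) = -4 + 1/(4 - 1*(-2)) = -4 + 1/(4 + 2) = -4 + 1/6 = -23/6)
L(B, T) = -6/17 (L(B, T) = 1/((3 - 2) - 23/6) = 1/(1 - 23/6) = 1/(-17/6) = -6/17)
(-14 + L(-4, G(1)))**2 = (-14 - 6/17)**2 = (-244/17)**2 = 59536/289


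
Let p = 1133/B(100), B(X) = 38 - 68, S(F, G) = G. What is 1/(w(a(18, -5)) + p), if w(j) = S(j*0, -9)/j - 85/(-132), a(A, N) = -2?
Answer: -220/7177 ≈ -0.030653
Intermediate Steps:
B(X) = -30
p = -1133/30 (p = 1133/(-30) = 1133*(-1/30) = -1133/30 ≈ -37.767)
w(j) = 85/132 - 9/j (w(j) = -9/j - 85/(-132) = -9/j - 85*(-1/132) = -9/j + 85/132 = 85/132 - 9/j)
1/(w(a(18, -5)) + p) = 1/((85/132 - 9/(-2)) - 1133/30) = 1/((85/132 - 9*(-½)) - 1133/30) = 1/((85/132 + 9/2) - 1133/30) = 1/(679/132 - 1133/30) = 1/(-7177/220) = -220/7177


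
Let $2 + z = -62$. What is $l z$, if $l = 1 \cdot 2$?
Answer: $-128$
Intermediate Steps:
$z = -64$ ($z = -2 - 62 = -64$)
$l = 2$
$l z = 2 \left(-64\right) = -128$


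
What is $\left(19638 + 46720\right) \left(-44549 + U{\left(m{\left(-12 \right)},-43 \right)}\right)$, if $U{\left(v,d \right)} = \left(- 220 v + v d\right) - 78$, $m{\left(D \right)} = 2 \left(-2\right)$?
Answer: $-2891549850$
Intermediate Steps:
$m{\left(D \right)} = -4$
$U{\left(v,d \right)} = -78 - 220 v + d v$ ($U{\left(v,d \right)} = \left(- 220 v + d v\right) - 78 = -78 - 220 v + d v$)
$\left(19638 + 46720\right) \left(-44549 + U{\left(m{\left(-12 \right)},-43 \right)}\right) = \left(19638 + 46720\right) \left(-44549 - -974\right) = 66358 \left(-44549 + \left(-78 + 880 + 172\right)\right) = 66358 \left(-44549 + 974\right) = 66358 \left(-43575\right) = -2891549850$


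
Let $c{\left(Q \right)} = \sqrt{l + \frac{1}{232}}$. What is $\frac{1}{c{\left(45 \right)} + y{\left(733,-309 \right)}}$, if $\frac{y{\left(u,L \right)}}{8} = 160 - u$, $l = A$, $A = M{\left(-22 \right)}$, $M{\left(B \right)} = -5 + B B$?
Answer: $- \frac{354496}{1624972621} - \frac{2 \sqrt{6445482}}{4874917863} \approx -0.0002192$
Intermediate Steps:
$M{\left(B \right)} = -5 + B^{2}$
$A = 479$ ($A = -5 + \left(-22\right)^{2} = -5 + 484 = 479$)
$l = 479$
$c{\left(Q \right)} = \frac{\sqrt{6445482}}{116}$ ($c{\left(Q \right)} = \sqrt{479 + \frac{1}{232}} = \sqrt{\frac{111129}{232}} = \frac{\sqrt{6445482}}{116}$)
$y{\left(u,L \right)} = 1280 - 8 u$ ($y{\left(u,L \right)} = 8 \left(160 - u\right) = 1280 - 8 u$)
$\frac{1}{c{\left(45 \right)} + y{\left(733,-309 \right)}} = \frac{1}{\frac{\sqrt{6445482}}{116} + \left(1280 - 5864\right)} = \frac{1}{\frac{\sqrt{6445482}}{116} - 4584} = \frac{1}{-4584 + \frac{\sqrt{6445482}}{116}}$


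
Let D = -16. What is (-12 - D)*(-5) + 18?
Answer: -2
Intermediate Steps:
(-12 - D)*(-5) + 18 = (-12 - 1*(-16))*(-5) + 18 = (-12 + 16)*(-5) + 18 = 4*(-5) + 18 = -20 + 18 = -2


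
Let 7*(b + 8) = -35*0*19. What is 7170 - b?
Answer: 7178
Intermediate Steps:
b = -8 (b = -8 + (-35*0*19)/7 = -8 + (0*19)/7 = -8 + (⅐)*0 = -8 + 0 = -8)
7170 - b = 7170 - 1*(-8) = 7170 + 8 = 7178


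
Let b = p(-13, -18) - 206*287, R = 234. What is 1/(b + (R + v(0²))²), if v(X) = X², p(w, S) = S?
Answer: -1/4384 ≈ -0.00022810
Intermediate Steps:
b = -59140 (b = -18 - 206*287 = -18 - 59122 = -59140)
1/(b + (R + v(0²))²) = 1/(-59140 + (234 + (0²)²)²) = 1/(-59140 + (234 + 0²)²) = 1/(-59140 + (234 + 0)²) = 1/(-59140 + 234²) = 1/(-59140 + 54756) = 1/(-4384) = -1/4384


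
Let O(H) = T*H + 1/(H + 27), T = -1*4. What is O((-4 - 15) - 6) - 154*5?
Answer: -1339/2 ≈ -669.50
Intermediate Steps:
T = -4
O(H) = 1/(27 + H) - 4*H (O(H) = -4*H + 1/(H + 27) = -4*H + 1/(27 + H) = 1/(27 + H) - 4*H)
O((-4 - 15) - 6) - 154*5 = (1 - 108*((-4 - 15) - 6) - 4*((-4 - 15) - 6)²)/(27 + ((-4 - 15) - 6)) - 154*5 = (1 - 108*(-19 - 6) - 4*(-19 - 6)²)/(27 + (-19 - 6)) - 1*770 = (1 - 108*(-25) - 4*(-25)²)/(27 - 25) - 770 = (1 + 2700 - 4*625)/2 - 770 = (1 + 2700 - 2500)/2 - 770 = (½)*201 - 770 = 201/2 - 770 = -1339/2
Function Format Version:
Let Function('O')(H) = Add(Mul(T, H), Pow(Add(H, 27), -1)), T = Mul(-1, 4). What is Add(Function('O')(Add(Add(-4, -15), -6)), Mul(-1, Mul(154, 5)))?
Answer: Rational(-1339, 2) ≈ -669.50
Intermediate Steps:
T = -4
Function('O')(H) = Add(Pow(Add(27, H), -1), Mul(-4, H)) (Function('O')(H) = Add(Mul(-4, H), Pow(Add(H, 27), -1)) = Add(Mul(-4, H), Pow(Add(27, H), -1)) = Add(Pow(Add(27, H), -1), Mul(-4, H)))
Add(Function('O')(Add(Add(-4, -15), -6)), Mul(-1, Mul(154, 5))) = Add(Mul(Pow(Add(27, Add(Add(-4, -15), -6)), -1), Add(1, Mul(-108, Add(Add(-4, -15), -6)), Mul(-4, Pow(Add(Add(-4, -15), -6), 2)))), Mul(-1, Mul(154, 5))) = Add(Mul(Pow(Add(27, Add(-19, -6)), -1), Add(1, Mul(-108, Add(-19, -6)), Mul(-4, Pow(Add(-19, -6), 2)))), Mul(-1, 770)) = Add(Mul(Pow(Add(27, -25), -1), Add(1, Mul(-108, -25), Mul(-4, Pow(-25, 2)))), -770) = Add(Mul(Pow(2, -1), Add(1, 2700, Mul(-4, 625))), -770) = Add(Mul(Rational(1, 2), Add(1, 2700, -2500)), -770) = Add(Mul(Rational(1, 2), 201), -770) = Add(Rational(201, 2), -770) = Rational(-1339, 2)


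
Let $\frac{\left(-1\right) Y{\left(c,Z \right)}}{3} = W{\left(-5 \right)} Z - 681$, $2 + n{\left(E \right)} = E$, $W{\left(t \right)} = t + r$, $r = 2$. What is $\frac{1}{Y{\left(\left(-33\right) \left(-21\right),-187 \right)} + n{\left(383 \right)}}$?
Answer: $\frac{1}{741} \approx 0.0013495$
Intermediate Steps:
$W{\left(t \right)} = 2 + t$ ($W{\left(t \right)} = t + 2 = 2 + t$)
$n{\left(E \right)} = -2 + E$
$Y{\left(c,Z \right)} = 2043 + 9 Z$ ($Y{\left(c,Z \right)} = - 3 \left(\left(2 - 5\right) Z - 681\right) = - 3 \left(- 3 Z - 681\right) = - 3 \left(-681 - 3 Z\right) = 2043 + 9 Z$)
$\frac{1}{Y{\left(\left(-33\right) \left(-21\right),-187 \right)} + n{\left(383 \right)}} = \frac{1}{\left(2043 + 9 \left(-187\right)\right) + \left(-2 + 383\right)} = \frac{1}{\left(2043 - 1683\right) + 381} = \frac{1}{360 + 381} = \frac{1}{741}$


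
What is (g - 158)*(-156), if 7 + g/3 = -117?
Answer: 82680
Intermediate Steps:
g = -372 (g = -21 + 3*(-117) = -21 - 351 = -372)
(g - 158)*(-156) = (-372 - 158)*(-156) = -530*(-156) = 82680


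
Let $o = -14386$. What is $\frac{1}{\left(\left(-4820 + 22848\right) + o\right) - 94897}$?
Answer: $- \frac{1}{91255} \approx -1.0958 \cdot 10^{-5}$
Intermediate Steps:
$\frac{1}{\left(\left(-4820 + 22848\right) + o\right) - 94897} = \frac{1}{\left(\left(-4820 + 22848\right) - 14386\right) - 94897} = \frac{1}{\left(18028 - 14386\right) - 94897} = \frac{1}{3642 - 94897} = \frac{1}{-91255} = - \frac{1}{91255}$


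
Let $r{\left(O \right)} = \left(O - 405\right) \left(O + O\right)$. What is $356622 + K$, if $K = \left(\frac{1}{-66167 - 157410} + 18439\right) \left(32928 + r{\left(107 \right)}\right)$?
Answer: $- \frac{127075777221994}{223577} \approx -5.6838 \cdot 10^{8}$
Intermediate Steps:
$r{\left(O \right)} = 2 O \left(-405 + O\right)$ ($r{\left(O \right)} = \left(-405 + O\right) 2 O = 2 O \left(-405 + O\right)$)
$K = - \frac{127155509698888}{223577}$ ($K = \left(\frac{1}{-66167 - 157410} + 18439\right) \left(32928 + 2 \cdot 107 \left(-405 + 107\right)\right) = \left(\frac{1}{-223577} + 18439\right) \left(32928 + 2 \cdot 107 \left(-298\right)\right) = \left(- \frac{1}{223577} + 18439\right) \left(32928 - 63772\right) = \frac{4122536302}{223577} \left(-30844\right) = - \frac{127155509698888}{223577} \approx -5.6873 \cdot 10^{8}$)
$356622 + K = 356622 - \frac{127155509698888}{223577} = - \frac{127075777221994}{223577}$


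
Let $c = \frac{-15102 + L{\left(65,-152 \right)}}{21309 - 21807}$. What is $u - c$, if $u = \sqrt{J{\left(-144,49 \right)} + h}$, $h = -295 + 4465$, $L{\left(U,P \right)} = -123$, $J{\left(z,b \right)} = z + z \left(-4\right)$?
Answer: $- \frac{5075}{166} + \sqrt{4602} \approx 37.266$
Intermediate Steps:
$J{\left(z,b \right)} = - 3 z$ ($J{\left(z,b \right)} = z - 4 z = - 3 z$)
$h = 4170$
$c = \frac{5075}{166}$ ($c = \frac{-15102 - 123}{21309 - 21807} = - \frac{15225}{-498} = \left(-15225\right) \left(- \frac{1}{498}\right) = \frac{5075}{166} \approx 30.572$)
$u = \sqrt{4602}$ ($u = \sqrt{\left(-3\right) \left(-144\right) + 4170} = \sqrt{432 + 4170} = \sqrt{4602} \approx 67.838$)
$u - c = \sqrt{4602} - \frac{5075}{166} = - \frac{5075}{166} + \sqrt{4602}$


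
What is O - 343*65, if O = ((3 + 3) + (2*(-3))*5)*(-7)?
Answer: -22127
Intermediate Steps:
O = 168 (O = (6 - 6*5)*(-7) = (6 - 30)*(-7) = -24*(-7) = 168)
O - 343*65 = 168 - 343*65 = 168 - 22295 = -22127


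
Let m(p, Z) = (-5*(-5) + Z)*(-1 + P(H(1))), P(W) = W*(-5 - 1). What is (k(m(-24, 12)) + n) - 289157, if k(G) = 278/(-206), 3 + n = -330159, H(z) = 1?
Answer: -63789996/103 ≈ -6.1932e+5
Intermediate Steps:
n = -330162 (n = -3 - 330159 = -330162)
P(W) = -6*W (P(W) = W*(-6) = -6*W)
m(p, Z) = -175 - 7*Z (m(p, Z) = (-5*(-5) + Z)*(-1 - 6*1) = (25 + Z)*(-1 - 6) = (25 + Z)*(-7) = -175 - 7*Z)
k(G) = -139/103 (k(G) = 278*(-1/206) = -139/103)
(k(m(-24, 12)) + n) - 289157 = (-139/103 - 330162) - 289157 = -34006825/103 - 289157 = -63789996/103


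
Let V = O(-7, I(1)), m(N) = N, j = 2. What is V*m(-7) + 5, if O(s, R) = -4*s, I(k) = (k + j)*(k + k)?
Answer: -191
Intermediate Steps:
I(k) = 2*k*(2 + k) (I(k) = (k + 2)*(k + k) = (2 + k)*(2*k) = 2*k*(2 + k))
V = 28 (V = -4*(-7) = 28)
V*m(-7) + 5 = 28*(-7) + 5 = -196 + 5 = -191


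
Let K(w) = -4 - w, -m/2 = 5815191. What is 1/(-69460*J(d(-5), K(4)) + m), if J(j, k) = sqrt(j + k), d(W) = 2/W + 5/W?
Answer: I/(2*(-5815191*I + 6946*sqrt(235))) ≈ -8.5953e-8 + 1.5739e-9*I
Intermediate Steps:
m = -11630382 (m = -2*5815191 = -11630382)
d(W) = 7/W
1/(-69460*J(d(-5), K(4)) + m) = 1/(-69460*sqrt(7/(-5) + (-4 - 1*4)) - 11630382) = 1/(-69460*sqrt(7*(-1/5) + (-4 - 4)) - 11630382) = 1/(-69460*sqrt(-7/5 - 8) - 11630382) = 1/(-13892*I*sqrt(235) - 11630382) = 1/(-11630382 - 13892*I*sqrt(235))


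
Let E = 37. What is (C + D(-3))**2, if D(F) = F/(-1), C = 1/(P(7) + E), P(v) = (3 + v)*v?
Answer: 103684/11449 ≈ 9.0562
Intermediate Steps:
P(v) = v*(3 + v)
C = 1/107 (C = 1/(7*(3 + 7) + 37) = 1/(7*10 + 37) = 1/(70 + 37) = 1/107 ≈ 0.0093458)
D(F) = -F (D(F) = F*(-1) = -F)
(C + D(-3))**2 = (1/107 - 1*(-3))**2 = (1/107 + 3)**2 = (322/107)**2 = 103684/11449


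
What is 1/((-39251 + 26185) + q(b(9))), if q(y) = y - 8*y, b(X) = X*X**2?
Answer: -1/18169 ≈ -5.5039e-5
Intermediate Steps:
b(X) = X**3
q(y) = -7*y
1/((-39251 + 26185) + q(b(9))) = 1/((-39251 + 26185) - 7*9**3) = 1/(-13066 - 7*729) = 1/(-13066 - 5103) = 1/(-18169) = -1/18169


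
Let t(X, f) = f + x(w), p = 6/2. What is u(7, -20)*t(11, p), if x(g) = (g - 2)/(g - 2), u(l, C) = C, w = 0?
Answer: -80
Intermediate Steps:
x(g) = 1 (x(g) = (-2 + g)/(-2 + g) = 1)
p = 3 (p = 6*(½) = 3)
t(X, f) = 1 + f (t(X, f) = f + 1 = 1 + f)
u(7, -20)*t(11, p) = -20*(1 + 3) = -20*4 = -80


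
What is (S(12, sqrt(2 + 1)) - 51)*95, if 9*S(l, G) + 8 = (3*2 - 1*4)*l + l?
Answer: -40945/9 ≈ -4549.4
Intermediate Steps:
S(l, G) = -8/9 + l/3 (S(l, G) = -8/9 + ((3*2 - 1*4)*l + l)/9 = -8/9 + ((6 - 4)*l + l)/9 = -8/9 + (2*l + l)/9 = -8/9 + (3*l)/9 = -8/9 + l/3)
(S(12, sqrt(2 + 1)) - 51)*95 = ((-8/9 + (1/3)*12) - 51)*95 = ((-8/9 + 4) - 51)*95 = (28/9 - 51)*95 = -431/9*95 = -40945/9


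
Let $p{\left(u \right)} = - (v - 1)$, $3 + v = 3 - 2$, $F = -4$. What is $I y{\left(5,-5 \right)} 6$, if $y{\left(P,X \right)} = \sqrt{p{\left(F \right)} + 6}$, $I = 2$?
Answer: $36$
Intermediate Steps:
$v = -2$ ($v = -3 + \left(3 - 2\right) = -3 + 1 = -2$)
$p{\left(u \right)} = 3$ ($p{\left(u \right)} = - (-2 - 1) = \left(-1\right) \left(-3\right) = 3$)
$y{\left(P,X \right)} = 3$ ($y{\left(P,X \right)} = \sqrt{3 + 6} = \sqrt{9} = 3$)
$I y{\left(5,-5 \right)} 6 = 2 \cdot 3 \cdot 6 = 6 \cdot 6 = 36$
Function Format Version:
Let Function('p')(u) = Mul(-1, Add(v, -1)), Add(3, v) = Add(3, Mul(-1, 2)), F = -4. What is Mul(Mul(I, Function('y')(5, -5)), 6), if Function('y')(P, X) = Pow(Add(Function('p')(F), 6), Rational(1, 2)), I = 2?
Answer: 36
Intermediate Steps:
v = -2 (v = Add(-3, Add(3, Mul(-1, 2))) = Add(-3, Add(3, -2)) = Add(-3, 1) = -2)
Function('p')(u) = 3 (Function('p')(u) = Mul(-1, Add(-2, -1)) = Mul(-1, -3) = 3)
Function('y')(P, X) = 3 (Function('y')(P, X) = Pow(Add(3, 6), Rational(1, 2)) = Pow(9, Rational(1, 2)) = 3)
Mul(Mul(I, Function('y')(5, -5)), 6) = Mul(Mul(2, 3), 6) = Mul(6, 6) = 36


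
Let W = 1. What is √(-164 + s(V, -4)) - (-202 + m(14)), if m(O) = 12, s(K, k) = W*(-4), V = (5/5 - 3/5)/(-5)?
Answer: 190 + 2*I*√42 ≈ 190.0 + 12.961*I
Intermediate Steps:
V = -2/25 (V = (5*(⅕) - 3*⅕)*(-⅕) = (1 - ⅗)*(-⅕) = (⅖)*(-⅕) = -2/25 ≈ -0.080000)
s(K, k) = -4 (s(K, k) = 1*(-4) = -4)
√(-164 + s(V, -4)) - (-202 + m(14)) = √(-164 - 4) - (-202 + 12) = √(-168) - 1*(-190) = 2*I*√42 + 190 = 190 + 2*I*√42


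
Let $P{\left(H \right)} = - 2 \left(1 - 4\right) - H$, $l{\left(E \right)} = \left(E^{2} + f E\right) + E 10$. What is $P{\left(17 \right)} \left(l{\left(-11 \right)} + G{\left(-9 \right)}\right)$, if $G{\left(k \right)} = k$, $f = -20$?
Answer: $-2442$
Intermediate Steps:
$l{\left(E \right)} = E^{2} - 10 E$ ($l{\left(E \right)} = \left(E^{2} - 20 E\right) + E 10 = \left(E^{2} - 20 E\right) + 10 E = E^{2} - 10 E$)
$P{\left(H \right)} = 6 - H$ ($P{\left(H \right)} = \left(-2\right) \left(-3\right) - H = 6 - H$)
$P{\left(17 \right)} \left(l{\left(-11 \right)} + G{\left(-9 \right)}\right) = \left(6 - 17\right) \left(- 11 \left(-10 - 11\right) - 9\right) = \left(6 - 17\right) \left(\left(-11\right) \left(-21\right) - 9\right) = - 11 \left(231 - 9\right) = \left(-11\right) 222 = -2442$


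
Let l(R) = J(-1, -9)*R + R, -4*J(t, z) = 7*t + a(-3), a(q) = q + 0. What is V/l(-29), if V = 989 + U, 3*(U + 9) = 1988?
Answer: -1408/87 ≈ -16.184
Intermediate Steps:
U = 1961/3 (U = -9 + (⅓)*1988 = -9 + 1988/3 = 1961/3 ≈ 653.67)
a(q) = q
V = 4928/3 (V = 989 + 1961/3 = 4928/3 ≈ 1642.7)
J(t, z) = ¾ - 7*t/4 (J(t, z) = -(7*t - 3)/4 = -(-3 + 7*t)/4 = ¾ - 7*t/4)
l(R) = 7*R/2 (l(R) = (¾ - 7/4*(-1))*R + R = (¾ + 7/4)*R + R = 5*R/2 + R = 7*R/2)
V/l(-29) = 4928/(3*(((7/2)*(-29)))) = 4928/(3*(-203/2)) = (4928/3)*(-2/203) = -1408/87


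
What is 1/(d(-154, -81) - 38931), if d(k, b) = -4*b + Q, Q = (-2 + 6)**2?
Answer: -1/38591 ≈ -2.5913e-5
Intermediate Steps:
Q = 16 (Q = 4**2 = 16)
d(k, b) = 16 - 4*b (d(k, b) = -4*b + 16 = 16 - 4*b)
1/(d(-154, -81) - 38931) = 1/((16 - 4*(-81)) - 38931) = 1/((16 + 324) - 38931) = 1/(340 - 38931) = 1/(-38591) = -1/38591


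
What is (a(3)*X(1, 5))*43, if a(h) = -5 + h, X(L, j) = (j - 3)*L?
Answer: -172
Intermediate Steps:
X(L, j) = L*(-3 + j) (X(L, j) = (-3 + j)*L = L*(-3 + j))
(a(3)*X(1, 5))*43 = ((-5 + 3)*(1*(-3 + 5)))*43 = -2*2*43 = -4*43 = -172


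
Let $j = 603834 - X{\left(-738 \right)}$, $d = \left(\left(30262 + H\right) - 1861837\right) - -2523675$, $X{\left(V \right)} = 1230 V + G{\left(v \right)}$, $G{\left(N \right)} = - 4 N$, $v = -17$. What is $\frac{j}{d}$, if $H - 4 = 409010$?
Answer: $\frac{755753}{550557} \approx 1.3727$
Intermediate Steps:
$H = 409014$ ($H = 4 + 409010 = 409014$)
$X{\left(V \right)} = 68 + 1230 V$ ($X{\left(V \right)} = 1230 V - -68 = 1230 V + 68 = 68 + 1230 V$)
$d = 1101114$ ($d = \left(\left(30262 + 409014\right) - 1861837\right) - -2523675 = \left(439276 - 1861837\right) + 2523675 = -1422561 + 2523675 = 1101114$)
$j = 1511506$ ($j = 603834 - \left(68 + 1230 \left(-738\right)\right) = 603834 - \left(68 - 907740\right) = 603834 - -907672 = 603834 + 907672 = 1511506$)
$\frac{j}{d} = \frac{1511506}{1101114} = 1511506 \cdot \frac{1}{1101114} = \frac{755753}{550557}$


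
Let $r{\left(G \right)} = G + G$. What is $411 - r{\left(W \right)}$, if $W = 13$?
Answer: $385$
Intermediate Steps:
$r{\left(G \right)} = 2 G$
$411 - r{\left(W \right)} = 411 - 2 \cdot 13 = 411 - 26 = 385$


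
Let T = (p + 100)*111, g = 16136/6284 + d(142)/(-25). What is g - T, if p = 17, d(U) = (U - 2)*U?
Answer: -108239011/7855 ≈ -13780.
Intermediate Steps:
d(U) = U*(-2 + U) (d(U) = (-2 + U)*U = U*(-2 + U))
g = -6226126/7855 (g = 16136/6284 + (142*(-2 + 142))/(-25) = 16136*(1/6284) + (142*140)*(-1/25) = 4034/1571 + 19880*(-1/25) = 4034/1571 - 3976/5 = -6226126/7855 ≈ -792.63)
T = 12987 (T = (17 + 100)*111 = 117*111 = 12987)
g - T = -6226126/7855 - 1*12987 = -6226126/7855 - 12987 = -108239011/7855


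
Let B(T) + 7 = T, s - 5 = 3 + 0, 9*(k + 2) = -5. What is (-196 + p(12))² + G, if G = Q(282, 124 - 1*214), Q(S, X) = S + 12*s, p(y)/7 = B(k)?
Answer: 5628574/81 ≈ 69489.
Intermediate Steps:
k = -23/9 (k = -2 + (⅑)*(-5) = -2 - 5/9 = -23/9 ≈ -2.5556)
s = 8 (s = 5 + (3 + 0) = 5 + 3 = 8)
B(T) = -7 + T
p(y) = -602/9 (p(y) = 7*(-7 - 23/9) = 7*(-86/9) = -602/9)
Q(S, X) = 96 + S (Q(S, X) = S + 12*8 = S + 96 = 96 + S)
G = 378 (G = 96 + 282 = 378)
(-196 + p(12))² + G = (-196 - 602/9)² + 378 = (-2366/9)² + 378 = 5597956/81 + 378 = 5628574/81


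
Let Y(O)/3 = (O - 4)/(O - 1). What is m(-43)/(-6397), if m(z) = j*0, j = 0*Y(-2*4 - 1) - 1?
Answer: 0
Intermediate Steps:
Y(O) = 3*(-4 + O)/(-1 + O) (Y(O) = 3*((O - 4)/(O - 1)) = 3*((-4 + O)/(-1 + O)) = 3*(-4 + O)/(-1 + O))
j = -1 (j = 0*(3*(-4 + (-2*4 - 1))/(-1 + (-2*4 - 1))) - 1 = 0*(3*(-4 + (-8 - 1))/(-1 + (-8 - 1))) - 1 = 0*(3*(-4 - 9)/(-1 - 9)) - 1 = 0*(3*(-13)/(-10)) - 1 = 0*(3*(-⅒)*(-13)) - 1 = 0*(39/10) - 1 = 0 - 1 = -1)
m(z) = 0 (m(z) = -1*0 = 0)
m(-43)/(-6397) = 0/(-6397) = 0*(-1/6397) = 0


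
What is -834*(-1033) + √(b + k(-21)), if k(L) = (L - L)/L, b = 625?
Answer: 861547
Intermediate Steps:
k(L) = 0 (k(L) = 0/L = 0)
-834*(-1033) + √(b + k(-21)) = -834*(-1033) + √(625 + 0) = 861522 + √625 = 861522 + 25 = 861547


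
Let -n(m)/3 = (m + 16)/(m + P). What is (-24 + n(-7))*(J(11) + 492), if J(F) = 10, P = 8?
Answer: -25602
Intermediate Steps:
n(m) = -3*(16 + m)/(8 + m) (n(m) = -3*(m + 16)/(m + 8) = -3*(16 + m)/(8 + m))
(-24 + n(-7))*(J(11) + 492) = (-24 + 3*(-16 - 1*(-7))/(8 - 7))*(10 + 492) = (-24 + 3*(-16 + 7)/1)*502 = (-24 + 3*1*(-9))*502 = (-24 - 27)*502 = -51*502 = -25602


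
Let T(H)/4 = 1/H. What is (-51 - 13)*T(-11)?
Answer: 256/11 ≈ 23.273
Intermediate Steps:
T(H) = 4/H
(-51 - 13)*T(-11) = (-51 - 13)*(4/(-11)) = -256*(-1)/11 = -64*(-4/11) = 256/11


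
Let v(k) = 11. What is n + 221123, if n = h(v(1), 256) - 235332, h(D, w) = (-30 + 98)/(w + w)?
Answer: -1818735/128 ≈ -14209.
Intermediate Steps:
h(D, w) = 34/w (h(D, w) = 68/((2*w)) = 68*(1/(2*w)) = 34/w)
n = -30122479/128 (n = 34/256 - 235332 = 34*(1/256) - 235332 = 17/128 - 235332 = -30122479/128 ≈ -2.3533e+5)
n + 221123 = -30122479/128 + 221123 = -1818735/128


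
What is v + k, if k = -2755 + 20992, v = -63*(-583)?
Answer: 54966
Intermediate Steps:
v = 36729
k = 18237
v + k = 36729 + 18237 = 54966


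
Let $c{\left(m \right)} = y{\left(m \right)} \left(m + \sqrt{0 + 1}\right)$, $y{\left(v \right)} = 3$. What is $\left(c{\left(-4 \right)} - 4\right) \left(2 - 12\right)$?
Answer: $130$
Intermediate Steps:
$c{\left(m \right)} = 3 + 3 m$ ($c{\left(m \right)} = 3 \left(m + \sqrt{0 + 1}\right) = 3 \left(m + \sqrt{1}\right) = 3 \left(m + 1\right) = 3 \left(1 + m\right) = 3 + 3 m$)
$\left(c{\left(-4 \right)} - 4\right) \left(2 - 12\right) = \left(\left(3 + 3 \left(-4\right)\right) - 4\right) \left(2 - 12\right) = \left(\left(3 - 12\right) - 4\right) \left(2 - 12\right) = \left(-9 - 4\right) \left(-10\right) = \left(-13\right) \left(-10\right) = 130$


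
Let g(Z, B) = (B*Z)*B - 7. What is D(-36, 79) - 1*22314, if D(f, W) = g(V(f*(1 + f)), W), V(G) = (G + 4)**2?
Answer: 9971198415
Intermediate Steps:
V(G) = (4 + G)**2
g(Z, B) = -7 + Z*B**2 (g(Z, B) = Z*B**2 - 7 = -7 + Z*B**2)
D(f, W) = -7 + W**2*(4 + f*(1 + f))**2 (D(f, W) = -7 + (4 + f*(1 + f))**2*W**2 = -7 + W**2*(4 + f*(1 + f))**2)
D(-36, 79) - 1*22314 = (-7 + 79**2*(4 - 36*(1 - 36))**2) - 1*22314 = (-7 + 6241*(4 - 36*(-35))**2) - 22314 = (-7 + 6241*(4 + 1260)**2) - 22314 = (-7 + 6241*1264**2) - 22314 = (-7 + 6241*1597696) - 22314 = (-7 + 9971220736) - 22314 = 9971220729 - 22314 = 9971198415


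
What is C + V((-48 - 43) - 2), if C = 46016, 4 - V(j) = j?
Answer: 46113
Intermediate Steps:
V(j) = 4 - j
C + V((-48 - 43) - 2) = 46016 + (4 - ((-48 - 43) - 2)) = 46016 + (4 - (-91 - 2)) = 46016 + (4 - 1*(-93)) = 46016 + (4 + 93) = 46016 + 97 = 46113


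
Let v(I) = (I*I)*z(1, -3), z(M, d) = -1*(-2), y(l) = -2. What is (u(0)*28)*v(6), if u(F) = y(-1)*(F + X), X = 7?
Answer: -28224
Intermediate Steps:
z(M, d) = 2
u(F) = -14 - 2*F (u(F) = -2*(F + 7) = -2*(7 + F) = -14 - 2*F)
v(I) = 2*I**2 (v(I) = (I*I)*2 = I**2*2 = 2*I**2)
(u(0)*28)*v(6) = ((-14 - 2*0)*28)*(2*6**2) = ((-14 + 0)*28)*(2*36) = -14*28*72 = -392*72 = -28224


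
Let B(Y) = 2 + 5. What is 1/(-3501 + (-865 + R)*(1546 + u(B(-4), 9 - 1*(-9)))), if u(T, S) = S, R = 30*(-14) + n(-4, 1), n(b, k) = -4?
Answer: -1/2019497 ≈ -4.9517e-7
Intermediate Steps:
B(Y) = 7
R = -424 (R = 30*(-14) - 4 = -420 - 4 = -424)
1/(-3501 + (-865 + R)*(1546 + u(B(-4), 9 - 1*(-9)))) = 1/(-3501 + (-865 - 424)*(1546 + (9 - 1*(-9)))) = 1/(-3501 - 1289*(1546 + (9 + 9))) = 1/(-3501 - 1289*(1546 + 18)) = 1/(-3501 - 1289*1564) = 1/(-3501 - 2015996) = 1/(-2019497) = -1/2019497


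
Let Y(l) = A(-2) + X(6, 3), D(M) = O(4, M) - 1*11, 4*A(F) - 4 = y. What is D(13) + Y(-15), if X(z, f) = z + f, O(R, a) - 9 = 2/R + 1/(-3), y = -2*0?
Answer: 49/6 ≈ 8.1667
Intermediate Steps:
y = 0
A(F) = 1 (A(F) = 1 + (¼)*0 = 1 + 0 = 1)
O(R, a) = 26/3 + 2/R (O(R, a) = 9 + (2/R + 1/(-3)) = 9 + (2/R + 1*(-⅓)) = 9 + (2/R - ⅓) = 9 + (-⅓ + 2/R) = 26/3 + 2/R)
X(z, f) = f + z
D(M) = -11/6 (D(M) = (26/3 + 2/4) - 1*11 = (26/3 + 2*(¼)) - 11 = (26/3 + ½) - 11 = 55/6 - 11 = -11/6)
Y(l) = 10 (Y(l) = 1 + (3 + 6) = 1 + 9 = 10)
D(13) + Y(-15) = -11/6 + 10 = 49/6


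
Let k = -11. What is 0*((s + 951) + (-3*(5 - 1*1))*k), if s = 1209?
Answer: 0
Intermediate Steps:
0*((s + 951) + (-3*(5 - 1*1))*k) = 0*((1209 + 951) - 3*(5 - 1*1)*(-11)) = 0*(2160 - 3*(5 - 1)*(-11)) = 0*(2160 - 3*4*(-11)) = 0*(2160 - 12*(-11)) = 0*(2160 + 132) = 0*2292 = 0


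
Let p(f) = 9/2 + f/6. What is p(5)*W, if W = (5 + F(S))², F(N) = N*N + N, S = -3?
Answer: 1936/3 ≈ 645.33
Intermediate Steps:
F(N) = N + N² (F(N) = N² + N = N + N²)
p(f) = 9/2 + f/6 (p(f) = 9*(½) + f*(⅙) = 9/2 + f/6)
W = 121 (W = (5 - 3*(1 - 3))² = (5 - 3*(-2))² = (5 + 6)² = 11² = 121)
p(5)*W = (9/2 + (⅙)*5)*121 = (9/2 + ⅚)*121 = (16/3)*121 = 1936/3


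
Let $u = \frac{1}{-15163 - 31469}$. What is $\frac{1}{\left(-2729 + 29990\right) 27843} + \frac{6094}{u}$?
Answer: $- \frac{215697098119458383}{759028023} \approx -2.8418 \cdot 10^{8}$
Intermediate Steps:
$u = - \frac{1}{46632}$ ($u = \frac{1}{-46632} = - \frac{1}{46632} \approx -2.1444 \cdot 10^{-5}$)
$\frac{1}{\left(-2729 + 29990\right) 27843} + \frac{6094}{u} = \frac{1}{\left(-2729 + 29990\right) 27843} + \frac{6094}{- \frac{1}{46632}} = \frac{1}{27261} \cdot \frac{1}{27843} + 6094 \left(-46632\right) = \frac{1}{27261} \cdot \frac{1}{27843} - 284175408 = \frac{1}{759028023} - 284175408 = - \frac{215697098119458383}{759028023}$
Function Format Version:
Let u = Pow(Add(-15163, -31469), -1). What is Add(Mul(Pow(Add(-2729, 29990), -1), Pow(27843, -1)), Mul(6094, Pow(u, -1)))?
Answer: Rational(-215697098119458383, 759028023) ≈ -2.8418e+8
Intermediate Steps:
u = Rational(-1, 46632) (u = Pow(-46632, -1) = Rational(-1, 46632) ≈ -2.1444e-5)
Add(Mul(Pow(Add(-2729, 29990), -1), Pow(27843, -1)), Mul(6094, Pow(u, -1))) = Add(Mul(Pow(Add(-2729, 29990), -1), Pow(27843, -1)), Mul(6094, Pow(Rational(-1, 46632), -1))) = Add(Mul(Pow(27261, -1), Rational(1, 27843)), Mul(6094, -46632)) = Add(Mul(Rational(1, 27261), Rational(1, 27843)), -284175408) = Add(Rational(1, 759028023), -284175408) = Rational(-215697098119458383, 759028023)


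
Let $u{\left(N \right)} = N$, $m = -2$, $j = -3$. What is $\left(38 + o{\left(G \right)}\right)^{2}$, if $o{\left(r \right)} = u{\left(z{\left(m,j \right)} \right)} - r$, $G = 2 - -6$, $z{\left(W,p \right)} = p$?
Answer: $729$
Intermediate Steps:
$G = 8$ ($G = 2 + 6 = 8$)
$o{\left(r \right)} = -3 - r$
$\left(38 + o{\left(G \right)}\right)^{2} = \left(38 - 11\right)^{2} = 27^{2} = 729$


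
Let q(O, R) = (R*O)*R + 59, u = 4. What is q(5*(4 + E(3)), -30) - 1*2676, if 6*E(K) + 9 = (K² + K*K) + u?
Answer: 25133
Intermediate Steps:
E(K) = -⅚ + K²/3 (E(K) = -3/2 + ((K² + K*K) + 4)/6 = -3/2 + ((K² + K²) + 4)/6 = -3/2 + (2*K² + 4)/6 = -3/2 + (4 + 2*K²)/6 = -3/2 + (⅔ + K²/3) = -⅚ + K²/3)
q(O, R) = 59 + O*R² (q(O, R) = (O*R)*R + 59 = O*R² + 59 = 59 + O*R²)
q(5*(4 + E(3)), -30) - 1*2676 = (59 + (5*(4 + (-⅚ + (⅓)*3²)))*(-30)²) - 1*2676 = (59 + (5*(4 + (-⅚ + (⅓)*9)))*900) - 2676 = (59 + (5*(4 + (-⅚ + 3)))*900) - 2676 = (59 + (5*(4 + 13/6))*900) - 2676 = (59 + (5*(37/6))*900) - 2676 = (59 + (185/6)*900) - 2676 = (59 + 27750) - 2676 = 27809 - 2676 = 25133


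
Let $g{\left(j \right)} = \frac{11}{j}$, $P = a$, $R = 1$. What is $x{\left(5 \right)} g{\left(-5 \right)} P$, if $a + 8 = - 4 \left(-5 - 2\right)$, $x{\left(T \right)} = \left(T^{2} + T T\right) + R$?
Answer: $-2244$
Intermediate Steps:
$x{\left(T \right)} = 1 + 2 T^{2}$ ($x{\left(T \right)} = \left(T^{2} + T T\right) + 1 = \left(T^{2} + T^{2}\right) + 1 = 2 T^{2} + 1 = 1 + 2 T^{2}$)
$a = 20$ ($a = -8 - 4 \left(-5 - 2\right) = -8 - -28 = -8 + 28 = 20$)
$P = 20$
$x{\left(5 \right)} g{\left(-5 \right)} P = \left(1 + 2 \cdot 5^{2}\right) \frac{11}{-5} \cdot 20 = \left(1 + 2 \cdot 25\right) 11 \left(- \frac{1}{5}\right) 20 = \left(1 + 50\right) \left(- \frac{11}{5}\right) 20 = 51 \left(- \frac{11}{5}\right) 20 = \left(- \frac{561}{5}\right) 20 = -2244$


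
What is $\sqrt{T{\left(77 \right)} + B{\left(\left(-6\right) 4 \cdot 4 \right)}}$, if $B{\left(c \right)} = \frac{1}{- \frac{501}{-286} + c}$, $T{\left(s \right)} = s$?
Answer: $\frac{\sqrt{6215370755}}{8985} \approx 8.7744$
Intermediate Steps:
$B{\left(c \right)} = \frac{1}{\frac{501}{286} + c}$ ($B{\left(c \right)} = \frac{1}{\left(-501\right) \left(- \frac{1}{286}\right) + c} = \frac{1}{\frac{501}{286} + c}$)
$\sqrt{T{\left(77 \right)} + B{\left(\left(-6\right) 4 \cdot 4 \right)}} = \sqrt{77 + \frac{286}{501 + 286 \left(-6\right) 4 \cdot 4}} = \sqrt{77 + \frac{286}{501 + 286 \left(\left(-24\right) 4\right)}} = \sqrt{77 + \frac{286}{501 + 286 \left(-96\right)}} = \sqrt{77 + \frac{286}{501 - 27456}} = \sqrt{77 + \frac{286}{-26955}} = \sqrt{77 + 286 \left(- \frac{1}{26955}\right)} = \sqrt{77 - \frac{286}{26955}} = \sqrt{\frac{2075249}{26955}} = \frac{\sqrt{6215370755}}{8985}$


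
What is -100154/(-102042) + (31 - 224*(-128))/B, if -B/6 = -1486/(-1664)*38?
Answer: -100828662559/720263457 ≈ -139.99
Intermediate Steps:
B = -42351/208 (B = -6*(-1486/(-1664))*38 = -6*(-1486*(-1/1664))*38 = -2229*38/416 = -6*14117/416 = -42351/208 ≈ -203.61)
-100154/(-102042) + (31 - 224*(-128))/B = -100154/(-102042) + (31 - 224*(-128))/(-42351/208) = -100154*(-1/102042) + (31 + 28672)*(-208/42351) = 50077/51021 + 28703*(-208/42351) = 50077/51021 - 5970224/42351 = -100828662559/720263457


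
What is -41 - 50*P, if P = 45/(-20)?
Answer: 143/2 ≈ 71.500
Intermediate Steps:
P = -9/4 (P = 45*(-1/20) = -9/4 ≈ -2.2500)
-41 - 50*P = -41 - 50*(-9/4) = -41 + 225/2 = 143/2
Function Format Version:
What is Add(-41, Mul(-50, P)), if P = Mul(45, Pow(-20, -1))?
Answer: Rational(143, 2) ≈ 71.500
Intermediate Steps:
P = Rational(-9, 4) (P = Mul(45, Rational(-1, 20)) = Rational(-9, 4) ≈ -2.2500)
Add(-41, Mul(-50, P)) = Add(-41, Mul(-50, Rational(-9, 4))) = Add(-41, Rational(225, 2)) = Rational(143, 2)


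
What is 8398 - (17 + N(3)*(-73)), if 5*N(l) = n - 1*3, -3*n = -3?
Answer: 41759/5 ≈ 8351.8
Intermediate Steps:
n = 1 (n = -⅓*(-3) = 1)
N(l) = -⅖ (N(l) = (1 - 1*3)/5 = (1 - 3)/5 = (⅕)*(-2) = -⅖)
8398 - (17 + N(3)*(-73)) = 8398 - (17 - ⅖*(-73)) = 8398 - (17 + 146/5) = 8398 - 1*231/5 = 8398 - 231/5 = 41759/5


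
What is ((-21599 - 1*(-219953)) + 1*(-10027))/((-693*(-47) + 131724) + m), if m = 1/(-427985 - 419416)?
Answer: 159588488127/139223747294 ≈ 1.1463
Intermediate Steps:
m = -1/847401 (m = 1/(-847401) = -1/847401 ≈ -1.1801e-6)
((-21599 - 1*(-219953)) + 1*(-10027))/((-693*(-47) + 131724) + m) = ((-21599 - 1*(-219953)) + 1*(-10027))/((-693*(-47) + 131724) - 1/847401) = ((-21599 + 219953) - 10027)/((32571 + 131724) - 1/847401) = (198354 - 10027)/(164295 - 1/847401) = 188327/(139223747294/847401) = 188327*(847401/139223747294) = 159588488127/139223747294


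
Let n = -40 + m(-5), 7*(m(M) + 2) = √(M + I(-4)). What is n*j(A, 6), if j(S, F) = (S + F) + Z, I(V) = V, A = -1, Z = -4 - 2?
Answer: 42 - 3*I/7 ≈ 42.0 - 0.42857*I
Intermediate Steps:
Z = -6
m(M) = -2 + √(-4 + M)/7 (m(M) = -2 + √(M - 4)/7 = -2 + √(-4 + M)/7)
n = -42 + 3*I/7 (n = -40 + (-2 + √(-4 - 5)/7) = -40 + (-2 + √(-9)/7) = -40 + (-2 + (3*I)/7) = -40 + (-2 + 3*I/7) = -42 + 3*I/7 ≈ -42.0 + 0.42857*I)
j(S, F) = -6 + F + S (j(S, F) = (S + F) - 6 = (F + S) - 6 = -6 + F + S)
n*j(A, 6) = (-42 + 3*I/7)*(-6 + 6 - 1) = (-42 + 3*I/7)*(-1) = 42 - 3*I/7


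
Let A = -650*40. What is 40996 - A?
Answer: 66996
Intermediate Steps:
A = -26000
40996 - A = 40996 - 1*(-26000) = 40996 + 26000 = 66996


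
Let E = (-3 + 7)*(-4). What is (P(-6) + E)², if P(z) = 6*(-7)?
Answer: 3364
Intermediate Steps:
P(z) = -42
E = -16 (E = 4*(-4) = -16)
(P(-6) + E)² = (-42 - 16)² = (-58)² = 3364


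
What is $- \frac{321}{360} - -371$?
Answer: $\frac{44413}{120} \approx 370.11$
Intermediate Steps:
$- \frac{321}{360} - -371 = \left(-321\right) \frac{1}{360} + 371 = - \frac{107}{120} + 371 = \frac{44413}{120}$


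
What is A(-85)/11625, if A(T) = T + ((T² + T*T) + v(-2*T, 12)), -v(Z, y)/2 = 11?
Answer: 4781/3875 ≈ 1.2338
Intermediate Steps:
v(Z, y) = -22 (v(Z, y) = -2*11 = -22)
A(T) = -22 + T + 2*T² (A(T) = T + ((T² + T*T) - 22) = T + ((T² + T²) - 22) = T + (2*T² - 22) = T + (-22 + 2*T²) = -22 + T + 2*T²)
A(-85)/11625 = (-22 - 85 + 2*(-85)²)/11625 = (-22 - 85 + 2*7225)*(1/11625) = (-22 - 85 + 14450)*(1/11625) = 14343*(1/11625) = 4781/3875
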